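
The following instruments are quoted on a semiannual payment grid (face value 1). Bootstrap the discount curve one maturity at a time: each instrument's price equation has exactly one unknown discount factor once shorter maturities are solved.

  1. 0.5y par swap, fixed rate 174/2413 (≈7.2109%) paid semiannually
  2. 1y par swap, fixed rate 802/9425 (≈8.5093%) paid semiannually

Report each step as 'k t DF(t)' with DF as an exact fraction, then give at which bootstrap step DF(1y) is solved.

step 1 [0.5y] swap r/2=87/2413: DF=(1 − 87/2413·(0))/(1+87/2413) = 2413/2500 ≈ 0.965200
step 2 [1y] swap r/2=401/9425: DF=(1 − 401/9425·(0.965200))/(1+401/9425) = 4599/5000 ≈ 0.919800

1 1/2 2413/2500
2 1 4599/5000
DF(1y) is solved at step 2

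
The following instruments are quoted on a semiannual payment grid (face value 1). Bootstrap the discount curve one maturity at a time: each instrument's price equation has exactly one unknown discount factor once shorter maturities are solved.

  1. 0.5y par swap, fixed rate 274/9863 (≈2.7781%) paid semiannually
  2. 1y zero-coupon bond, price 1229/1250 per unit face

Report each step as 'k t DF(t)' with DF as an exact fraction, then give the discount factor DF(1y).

1 1/2 9863/10000
2 1 1229/1250
DF(1y) = 1229/1250 ≈ 0.983200

step 1 [0.5y] swap r/2=137/9863: DF=(1 − 137/9863·(0))/(1+137/9863) = 9863/10000 ≈ 0.986300
step 2 [1y] zero: DF = P = 1229/1250 ≈ 0.983200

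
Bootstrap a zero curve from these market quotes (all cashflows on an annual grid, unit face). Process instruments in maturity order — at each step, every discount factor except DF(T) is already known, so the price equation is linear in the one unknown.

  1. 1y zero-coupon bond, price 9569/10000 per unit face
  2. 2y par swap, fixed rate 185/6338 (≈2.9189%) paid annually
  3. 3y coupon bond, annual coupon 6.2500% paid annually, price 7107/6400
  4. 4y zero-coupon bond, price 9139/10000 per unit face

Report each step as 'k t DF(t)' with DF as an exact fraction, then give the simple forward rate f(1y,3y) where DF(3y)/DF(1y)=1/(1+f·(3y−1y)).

step 1 [1y] zero: DF = P = 9569/10000 ≈ 0.956900
step 2 [2y] swap r/1=185/6338: DF=(1 − 185/6338·(0.956900))/(1+185/6338) = 1889/2000 ≈ 0.944500
step 3 [3y] bond c/1=1/16: DF=(7107/6400 − 1/16·(0.956900+0.944500))/(1+1/16) = 9333/10000 ≈ 0.933300
step 4 [4y] zero: DF = P = 9139/10000 ≈ 0.913900

1 1 9569/10000
2 2 1889/2000
3 3 9333/10000
4 4 9139/10000
f(1y,3y) = ((9569/10000)/(9333/10000) − 1)/(2) = 118/9333 ≈ 1.2643%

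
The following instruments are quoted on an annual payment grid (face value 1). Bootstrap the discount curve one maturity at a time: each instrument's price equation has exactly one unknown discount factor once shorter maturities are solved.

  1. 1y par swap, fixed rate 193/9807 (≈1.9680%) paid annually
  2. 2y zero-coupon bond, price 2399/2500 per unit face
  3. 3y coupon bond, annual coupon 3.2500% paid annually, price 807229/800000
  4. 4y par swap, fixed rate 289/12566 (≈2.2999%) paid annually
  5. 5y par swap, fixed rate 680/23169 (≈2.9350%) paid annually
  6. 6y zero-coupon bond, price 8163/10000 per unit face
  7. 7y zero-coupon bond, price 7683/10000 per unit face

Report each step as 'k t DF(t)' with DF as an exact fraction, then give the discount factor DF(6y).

step 1 [1y] swap r/1=193/9807: DF=(1 − 193/9807·(0))/(1+193/9807) = 9807/10000 ≈ 0.980700
step 2 [2y] zero: DF = P = 2399/2500 ≈ 0.959600
step 3 [3y] bond c/1=13/400: DF=(807229/800000 − 13/400·(0.980700+0.959600))/(1+13/400) = 4581/5000 ≈ 0.916200
step 4 [4y] swap r/1=289/12566: DF=(1 − 289/12566·(0.980700+0.959600+0.916200))/(1+289/12566) = 9133/10000 ≈ 0.913300
step 5 [5y] swap r/1=680/23169: DF=(1 − 680/23169·(0.980700+0.959600+0.916200+0.913300))/(1+680/23169) = 108/125 ≈ 0.864000
step 6 [6y] zero: DF = P = 8163/10000 ≈ 0.816300
step 7 [7y] zero: DF = P = 7683/10000 ≈ 0.768300

1 1 9807/10000
2 2 2399/2500
3 3 4581/5000
4 4 9133/10000
5 5 108/125
6 6 8163/10000
7 7 7683/10000
DF(6y) = 8163/10000 ≈ 0.816300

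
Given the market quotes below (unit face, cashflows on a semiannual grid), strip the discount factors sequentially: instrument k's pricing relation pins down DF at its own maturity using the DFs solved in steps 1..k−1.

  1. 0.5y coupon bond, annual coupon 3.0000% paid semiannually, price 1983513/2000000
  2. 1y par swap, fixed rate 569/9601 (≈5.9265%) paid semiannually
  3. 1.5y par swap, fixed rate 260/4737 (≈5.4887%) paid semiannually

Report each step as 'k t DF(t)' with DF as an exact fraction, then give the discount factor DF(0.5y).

step 1 [0.5y] bond c/2=3/200: DF=(1983513/2000000 − 3/200·(0))/(1+3/200) = 9771/10000 ≈ 0.977100
step 2 [1y] swap r/2=569/19202: DF=(1 − 569/19202·(0.977100))/(1+569/19202) = 9431/10000 ≈ 0.943100
step 3 [1.5y] swap r/2=130/4737: DF=(1 − 130/4737·(0.977100+0.943100))/(1+130/4737) = 461/500 ≈ 0.922000

1 1/2 9771/10000
2 1 9431/10000
3 3/2 461/500
DF(0.5y) = 9771/10000 ≈ 0.977100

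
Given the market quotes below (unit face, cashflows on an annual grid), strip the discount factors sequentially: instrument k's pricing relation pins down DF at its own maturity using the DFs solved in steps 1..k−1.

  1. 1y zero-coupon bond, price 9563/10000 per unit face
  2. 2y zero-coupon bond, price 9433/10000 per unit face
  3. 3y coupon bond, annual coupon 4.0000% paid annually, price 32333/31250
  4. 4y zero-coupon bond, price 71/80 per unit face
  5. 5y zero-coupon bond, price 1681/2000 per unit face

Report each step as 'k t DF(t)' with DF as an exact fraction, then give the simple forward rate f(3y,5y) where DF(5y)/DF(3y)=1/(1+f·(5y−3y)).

1 1 9563/10000
2 2 9433/10000
3 3 4609/5000
4 4 71/80
5 5 1681/2000
f(3y,5y) = ((4609/5000)/(1681/2000) − 1)/(2) = 813/16810 ≈ 4.8364%

step 1 [1y] zero: DF = P = 9563/10000 ≈ 0.956300
step 2 [2y] zero: DF = P = 9433/10000 ≈ 0.943300
step 3 [3y] bond c/1=1/25: DF=(32333/31250 − 1/25·(0.956300+0.943300))/(1+1/25) = 4609/5000 ≈ 0.921800
step 4 [4y] zero: DF = P = 71/80 ≈ 0.887500
step 5 [5y] zero: DF = P = 1681/2000 ≈ 0.840500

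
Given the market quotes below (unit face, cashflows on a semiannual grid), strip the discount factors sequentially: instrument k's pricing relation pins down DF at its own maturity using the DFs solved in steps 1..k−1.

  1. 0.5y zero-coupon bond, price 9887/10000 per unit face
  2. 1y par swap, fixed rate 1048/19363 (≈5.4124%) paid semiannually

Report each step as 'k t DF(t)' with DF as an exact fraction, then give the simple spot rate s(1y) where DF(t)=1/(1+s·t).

1 1/2 9887/10000
2 1 2369/2500
s(1y) = (1/(2369/2500) − 1)/(1) = 131/2369 ≈ 5.5298%

step 1 [0.5y] zero: DF = P = 9887/10000 ≈ 0.988700
step 2 [1y] swap r/2=524/19363: DF=(1 − 524/19363·(0.988700))/(1+524/19363) = 2369/2500 ≈ 0.947600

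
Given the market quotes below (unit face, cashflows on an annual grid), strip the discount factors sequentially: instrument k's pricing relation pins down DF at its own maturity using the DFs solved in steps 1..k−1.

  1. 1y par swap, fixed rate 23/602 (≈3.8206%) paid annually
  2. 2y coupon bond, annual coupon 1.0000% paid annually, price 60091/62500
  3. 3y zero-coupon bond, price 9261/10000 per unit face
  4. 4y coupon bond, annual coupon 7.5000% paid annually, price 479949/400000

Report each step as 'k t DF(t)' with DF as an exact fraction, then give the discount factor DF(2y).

step 1 [1y] swap r/1=23/602: DF=(1 − 23/602·(0))/(1+23/602) = 602/625 ≈ 0.963200
step 2 [2y] bond c/1=1/100: DF=(60091/62500 − 1/100·(0.963200))/(1+1/100) = 589/625 ≈ 0.942400
step 3 [3y] zero: DF = P = 9261/10000 ≈ 0.926100
step 4 [4y] bond c/1=3/40: DF=(479949/400000 − 3/40·(0.963200+0.942400+0.926100))/(1+3/40) = 4593/5000 ≈ 0.918600

1 1 602/625
2 2 589/625
3 3 9261/10000
4 4 4593/5000
DF(2y) = 589/625 ≈ 0.942400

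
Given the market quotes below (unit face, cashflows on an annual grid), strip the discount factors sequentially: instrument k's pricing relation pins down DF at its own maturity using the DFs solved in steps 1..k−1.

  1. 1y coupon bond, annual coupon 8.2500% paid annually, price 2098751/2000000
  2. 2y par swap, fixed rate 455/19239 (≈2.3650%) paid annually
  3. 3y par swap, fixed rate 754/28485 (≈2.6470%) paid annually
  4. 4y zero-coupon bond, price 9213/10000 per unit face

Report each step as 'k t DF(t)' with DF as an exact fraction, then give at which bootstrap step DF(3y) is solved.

step 1 [1y] bond c/1=33/400: DF=(2098751/2000000 − 33/400·(0))/(1+33/400) = 4847/5000 ≈ 0.969400
step 2 [2y] swap r/1=455/19239: DF=(1 − 455/19239·(0.969400))/(1+455/19239) = 1909/2000 ≈ 0.954500
step 3 [3y] swap r/1=754/28485: DF=(1 − 754/28485·(0.969400+0.954500))/(1+754/28485) = 4623/5000 ≈ 0.924600
step 4 [4y] zero: DF = P = 9213/10000 ≈ 0.921300

1 1 4847/5000
2 2 1909/2000
3 3 4623/5000
4 4 9213/10000
DF(3y) is solved at step 3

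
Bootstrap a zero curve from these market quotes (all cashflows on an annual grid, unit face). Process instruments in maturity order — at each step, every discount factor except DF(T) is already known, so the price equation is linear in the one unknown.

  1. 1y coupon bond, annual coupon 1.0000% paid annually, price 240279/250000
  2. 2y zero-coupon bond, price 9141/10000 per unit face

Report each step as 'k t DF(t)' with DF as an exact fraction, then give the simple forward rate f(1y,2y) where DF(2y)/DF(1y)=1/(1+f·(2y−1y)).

1 1 2379/2500
2 2 9141/10000
f(1y,2y) = ((2379/2500)/(9141/10000) − 1)/(1) = 125/3047 ≈ 4.1024%

step 1 [1y] bond c/1=1/100: DF=(240279/250000 − 1/100·(0))/(1+1/100) = 2379/2500 ≈ 0.951600
step 2 [2y] zero: DF = P = 9141/10000 ≈ 0.914100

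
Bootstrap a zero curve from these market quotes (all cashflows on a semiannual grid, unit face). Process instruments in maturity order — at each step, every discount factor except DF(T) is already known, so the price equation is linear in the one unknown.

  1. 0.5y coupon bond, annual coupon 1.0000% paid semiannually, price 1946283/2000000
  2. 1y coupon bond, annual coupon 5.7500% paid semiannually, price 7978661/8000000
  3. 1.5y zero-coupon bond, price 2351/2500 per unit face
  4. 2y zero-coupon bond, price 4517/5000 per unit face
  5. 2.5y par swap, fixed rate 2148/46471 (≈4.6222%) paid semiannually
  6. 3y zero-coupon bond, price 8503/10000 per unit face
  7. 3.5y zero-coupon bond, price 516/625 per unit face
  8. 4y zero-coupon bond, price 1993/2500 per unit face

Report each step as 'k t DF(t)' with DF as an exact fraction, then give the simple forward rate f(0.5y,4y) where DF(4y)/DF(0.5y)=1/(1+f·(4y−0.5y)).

step 1 [0.5y] bond c/2=1/200: DF=(1946283/2000000 − 1/200·(0))/(1+1/200) = 9683/10000 ≈ 0.968300
step 2 [1y] bond c/2=23/800: DF=(7978661/8000000 − 23/800·(0.968300))/(1+23/800) = 589/625 ≈ 0.942400
step 3 [1.5y] zero: DF = P = 2351/2500 ≈ 0.940400
step 4 [2y] zero: DF = P = 4517/5000 ≈ 0.903400
step 5 [2.5y] swap r/2=1074/46471: DF=(1 − 1074/46471·(0.968300+0.942400+0.940400+0.903400))/(1+1074/46471) = 4463/5000 ≈ 0.892600
step 6 [3y] zero: DF = P = 8503/10000 ≈ 0.850300
step 7 [3.5y] zero: DF = P = 516/625 ≈ 0.825600
step 8 [4y] zero: DF = P = 1993/2500 ≈ 0.797200

1 1/2 9683/10000
2 1 589/625
3 3/2 2351/2500
4 2 4517/5000
5 5/2 4463/5000
6 3 8503/10000
7 7/2 516/625
8 4 1993/2500
f(0.5y,4y) = ((9683/10000)/(1993/2500) − 1)/(7/2) = 1711/27902 ≈ 6.1322%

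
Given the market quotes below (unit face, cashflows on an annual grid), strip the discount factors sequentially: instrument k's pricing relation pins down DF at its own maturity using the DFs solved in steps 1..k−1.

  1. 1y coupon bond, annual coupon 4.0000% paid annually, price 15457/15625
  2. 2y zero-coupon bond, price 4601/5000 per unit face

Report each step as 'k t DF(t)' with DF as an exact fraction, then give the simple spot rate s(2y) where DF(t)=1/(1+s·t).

1 1 1189/1250
2 2 4601/5000
s(2y) = (1/(4601/5000) − 1)/(2) = 399/9202 ≈ 4.3360%

step 1 [1y] bond c/1=1/25: DF=(15457/15625 − 1/25·(0))/(1+1/25) = 1189/1250 ≈ 0.951200
step 2 [2y] zero: DF = P = 4601/5000 ≈ 0.920200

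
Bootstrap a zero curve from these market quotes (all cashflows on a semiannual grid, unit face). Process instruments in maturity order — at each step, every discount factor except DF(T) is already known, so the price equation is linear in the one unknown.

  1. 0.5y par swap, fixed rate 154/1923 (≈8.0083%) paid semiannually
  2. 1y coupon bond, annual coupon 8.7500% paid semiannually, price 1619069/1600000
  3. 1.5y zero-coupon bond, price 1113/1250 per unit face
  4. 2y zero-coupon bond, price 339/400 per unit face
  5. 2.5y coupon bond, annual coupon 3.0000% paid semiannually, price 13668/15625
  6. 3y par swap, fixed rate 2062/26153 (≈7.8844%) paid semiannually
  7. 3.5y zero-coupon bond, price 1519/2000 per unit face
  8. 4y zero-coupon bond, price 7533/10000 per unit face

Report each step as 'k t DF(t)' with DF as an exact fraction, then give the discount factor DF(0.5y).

step 1 [0.5y] swap r/2=77/1923: DF=(1 − 77/1923·(0))/(1+77/1923) = 1923/2000 ≈ 0.961500
step 2 [1y] bond c/2=7/160: DF=(1619069/1600000 − 7/160·(0.961500))/(1+7/160) = 2323/2500 ≈ 0.929200
step 3 [1.5y] zero: DF = P = 1113/1250 ≈ 0.890400
step 4 [2y] zero: DF = P = 339/400 ≈ 0.847500
step 5 [2.5y] bond c/2=3/200: DF=(13668/15625 − 3/200·(0.961500+0.929200+0.890400+0.847500))/(1+3/200) = 4041/5000 ≈ 0.808200
step 6 [3y] swap r/2=1031/26153: DF=(1 − 1031/26153·(0.961500+0.929200+0.890400+0.847500+0.808200))/(1+1031/26153) = 3969/5000 ≈ 0.793800
step 7 [3.5y] zero: DF = P = 1519/2000 ≈ 0.759500
step 8 [4y] zero: DF = P = 7533/10000 ≈ 0.753300

1 1/2 1923/2000
2 1 2323/2500
3 3/2 1113/1250
4 2 339/400
5 5/2 4041/5000
6 3 3969/5000
7 7/2 1519/2000
8 4 7533/10000
DF(0.5y) = 1923/2000 ≈ 0.961500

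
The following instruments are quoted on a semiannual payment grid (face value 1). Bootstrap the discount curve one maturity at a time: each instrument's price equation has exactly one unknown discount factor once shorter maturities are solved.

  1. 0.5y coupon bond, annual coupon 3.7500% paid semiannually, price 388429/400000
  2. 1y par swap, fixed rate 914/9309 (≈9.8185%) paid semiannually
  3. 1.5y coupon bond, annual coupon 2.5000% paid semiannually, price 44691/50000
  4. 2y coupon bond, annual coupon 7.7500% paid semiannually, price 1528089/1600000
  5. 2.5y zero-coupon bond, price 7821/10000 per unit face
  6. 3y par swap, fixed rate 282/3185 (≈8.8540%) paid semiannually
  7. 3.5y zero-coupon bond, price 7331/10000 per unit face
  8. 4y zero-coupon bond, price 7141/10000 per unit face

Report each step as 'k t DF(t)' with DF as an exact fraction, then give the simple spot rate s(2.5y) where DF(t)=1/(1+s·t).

step 1 [0.5y] bond c/2=3/160: DF=(388429/400000 − 3/160·(0))/(1+3/160) = 2383/2500 ≈ 0.953200
step 2 [1y] swap r/2=457/9309: DF=(1 − 457/9309·(0.953200))/(1+457/9309) = 4543/5000 ≈ 0.908600
step 3 [1.5y] bond c/2=1/80: DF=(44691/50000 − 1/80·(0.953200+0.908600))/(1+1/80) = 4299/5000 ≈ 0.859800
step 4 [2y] bond c/2=31/800: DF=(1528089/1600000 − 31/800·(0.953200+0.908600+0.859800))/(1+31/800) = 8179/10000 ≈ 0.817900
step 5 [2.5y] zero: DF = P = 7821/10000 ≈ 0.782100
step 6 [3y] swap r/2=141/3185: DF=(1 − 141/3185·(0.953200+0.908600+0.859800+0.817900+0.782100))/(1+141/3185) = 484/625 ≈ 0.774400
step 7 [3.5y] zero: DF = P = 7331/10000 ≈ 0.733100
step 8 [4y] zero: DF = P = 7141/10000 ≈ 0.714100

1 1/2 2383/2500
2 1 4543/5000
3 3/2 4299/5000
4 2 8179/10000
5 5/2 7821/10000
6 3 484/625
7 7/2 7331/10000
8 4 7141/10000
s(2.5y) = (1/(7821/10000) − 1)/(5/2) = 4358/39105 ≈ 11.1444%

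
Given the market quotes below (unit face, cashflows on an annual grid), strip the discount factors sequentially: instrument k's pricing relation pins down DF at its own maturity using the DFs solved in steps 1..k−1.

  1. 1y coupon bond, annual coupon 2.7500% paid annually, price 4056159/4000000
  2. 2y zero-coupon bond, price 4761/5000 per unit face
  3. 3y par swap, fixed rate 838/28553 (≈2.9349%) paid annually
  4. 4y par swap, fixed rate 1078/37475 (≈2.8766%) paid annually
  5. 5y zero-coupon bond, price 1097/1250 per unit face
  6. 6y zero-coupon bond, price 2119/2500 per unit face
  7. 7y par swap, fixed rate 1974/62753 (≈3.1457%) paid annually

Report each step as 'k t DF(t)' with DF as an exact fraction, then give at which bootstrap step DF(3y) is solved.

1 1 9869/10000
2 2 4761/5000
3 3 4581/5000
4 4 4461/5000
5 5 1097/1250
6 6 2119/2500
7 7 4013/5000
DF(3y) is solved at step 3

step 1 [1y] bond c/1=11/400: DF=(4056159/4000000 − 11/400·(0))/(1+11/400) = 9869/10000 ≈ 0.986900
step 2 [2y] zero: DF = P = 4761/5000 ≈ 0.952200
step 3 [3y] swap r/1=838/28553: DF=(1 − 838/28553·(0.986900+0.952200))/(1+838/28553) = 4581/5000 ≈ 0.916200
step 4 [4y] swap r/1=1078/37475: DF=(1 − 1078/37475·(0.986900+0.952200+0.916200))/(1+1078/37475) = 4461/5000 ≈ 0.892200
step 5 [5y] zero: DF = P = 1097/1250 ≈ 0.877600
step 6 [6y] zero: DF = P = 2119/2500 ≈ 0.847600
step 7 [7y] swap r/1=1974/62753: DF=(1 − 1974/62753·(0.986900+0.952200+0.916200+0.892200+0.877600+0.847600))/(1+1974/62753) = 4013/5000 ≈ 0.802600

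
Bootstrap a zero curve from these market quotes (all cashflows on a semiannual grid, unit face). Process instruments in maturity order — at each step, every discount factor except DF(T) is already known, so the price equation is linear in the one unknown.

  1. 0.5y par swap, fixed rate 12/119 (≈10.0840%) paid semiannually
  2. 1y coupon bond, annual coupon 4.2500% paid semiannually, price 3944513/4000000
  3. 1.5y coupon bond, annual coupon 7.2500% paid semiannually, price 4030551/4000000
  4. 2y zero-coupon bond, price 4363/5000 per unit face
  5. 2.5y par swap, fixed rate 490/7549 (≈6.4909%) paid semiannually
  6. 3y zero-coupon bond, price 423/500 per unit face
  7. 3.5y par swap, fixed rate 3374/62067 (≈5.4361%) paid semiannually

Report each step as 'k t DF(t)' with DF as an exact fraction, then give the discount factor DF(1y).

1 1/2 119/125
2 1 4729/5000
3 3/2 453/500
4 2 4363/5000
5 5/2 853/1000
6 3 423/500
7 7/2 8313/10000
DF(1y) = 4729/5000 ≈ 0.945800

step 1 [0.5y] swap r/2=6/119: DF=(1 − 6/119·(0))/(1+6/119) = 119/125 ≈ 0.952000
step 2 [1y] bond c/2=17/800: DF=(3944513/4000000 − 17/800·(0.952000))/(1+17/800) = 4729/5000 ≈ 0.945800
step 3 [1.5y] bond c/2=29/800: DF=(4030551/4000000 − 29/800·(0.952000+0.945800))/(1+29/800) = 453/500 ≈ 0.906000
step 4 [2y] zero: DF = P = 4363/5000 ≈ 0.872600
step 5 [2.5y] swap r/2=245/7549: DF=(1 − 245/7549·(0.952000+0.945800+0.906000+0.872600))/(1+245/7549) = 853/1000 ≈ 0.853000
step 6 [3y] zero: DF = P = 423/500 ≈ 0.846000
step 7 [3.5y] swap r/2=1687/62067: DF=(1 − 1687/62067·(0.952000+0.945800+0.906000+0.872600+0.853000+0.846000))/(1+1687/62067) = 8313/10000 ≈ 0.831300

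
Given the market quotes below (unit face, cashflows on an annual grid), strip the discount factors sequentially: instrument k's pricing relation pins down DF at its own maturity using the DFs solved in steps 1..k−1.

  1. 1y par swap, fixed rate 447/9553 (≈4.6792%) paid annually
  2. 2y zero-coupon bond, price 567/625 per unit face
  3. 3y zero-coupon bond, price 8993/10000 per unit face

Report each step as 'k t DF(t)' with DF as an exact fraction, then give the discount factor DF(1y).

1 1 9553/10000
2 2 567/625
3 3 8993/10000
DF(1y) = 9553/10000 ≈ 0.955300

step 1 [1y] swap r/1=447/9553: DF=(1 − 447/9553·(0))/(1+447/9553) = 9553/10000 ≈ 0.955300
step 2 [2y] zero: DF = P = 567/625 ≈ 0.907200
step 3 [3y] zero: DF = P = 8993/10000 ≈ 0.899300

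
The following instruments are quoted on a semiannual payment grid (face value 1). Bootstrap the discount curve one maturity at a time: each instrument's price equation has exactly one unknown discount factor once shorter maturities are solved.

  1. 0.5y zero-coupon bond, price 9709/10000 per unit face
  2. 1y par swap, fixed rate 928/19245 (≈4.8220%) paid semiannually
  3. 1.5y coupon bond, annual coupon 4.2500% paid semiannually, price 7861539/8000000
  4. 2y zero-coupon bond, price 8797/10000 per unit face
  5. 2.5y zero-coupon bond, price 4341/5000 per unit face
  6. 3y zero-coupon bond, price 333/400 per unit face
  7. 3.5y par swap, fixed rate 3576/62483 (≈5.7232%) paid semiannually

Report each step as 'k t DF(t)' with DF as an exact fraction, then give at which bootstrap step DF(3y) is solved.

step 1 [0.5y] zero: DF = P = 9709/10000 ≈ 0.970900
step 2 [1y] swap r/2=464/19245: DF=(1 − 464/19245·(0.970900))/(1+464/19245) = 596/625 ≈ 0.953600
step 3 [1.5y] bond c/2=17/800: DF=(7861539/8000000 − 17/800·(0.970900+0.953600))/(1+17/800) = 4611/5000 ≈ 0.922200
step 4 [2y] zero: DF = P = 8797/10000 ≈ 0.879700
step 5 [2.5y] zero: DF = P = 4341/5000 ≈ 0.868200
step 6 [3y] zero: DF = P = 333/400 ≈ 0.832500
step 7 [3.5y] swap r/2=1788/62483: DF=(1 − 1788/62483·(0.970900+0.953600+0.922200+0.879700+0.868200+0.832500))/(1+1788/62483) = 2053/2500 ≈ 0.821200

1 1/2 9709/10000
2 1 596/625
3 3/2 4611/5000
4 2 8797/10000
5 5/2 4341/5000
6 3 333/400
7 7/2 2053/2500
DF(3y) is solved at step 6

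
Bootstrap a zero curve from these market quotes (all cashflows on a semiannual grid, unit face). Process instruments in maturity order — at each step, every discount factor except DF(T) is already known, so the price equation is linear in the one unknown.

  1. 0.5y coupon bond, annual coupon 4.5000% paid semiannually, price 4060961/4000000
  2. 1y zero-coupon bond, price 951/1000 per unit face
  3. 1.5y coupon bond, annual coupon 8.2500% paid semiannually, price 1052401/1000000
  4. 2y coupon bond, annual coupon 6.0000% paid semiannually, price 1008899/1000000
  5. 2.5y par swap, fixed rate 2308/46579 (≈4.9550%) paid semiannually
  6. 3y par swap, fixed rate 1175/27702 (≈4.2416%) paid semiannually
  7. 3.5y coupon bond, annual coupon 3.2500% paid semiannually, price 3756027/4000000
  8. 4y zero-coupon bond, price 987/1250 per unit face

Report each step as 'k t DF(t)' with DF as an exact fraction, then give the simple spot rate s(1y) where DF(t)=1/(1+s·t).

step 1 [0.5y] bond c/2=9/400: DF=(4060961/4000000 − 9/400·(0))/(1+9/400) = 9929/10000 ≈ 0.992900
step 2 [1y] zero: DF = P = 951/1000 ≈ 0.951000
step 3 [1.5y] bond c/2=33/800: DF=(1052401/1000000 − 33/800·(0.992900+0.951000))/(1+33/800) = 9337/10000 ≈ 0.933700
step 4 [2y] bond c/2=3/100: DF=(1008899/1000000 − 3/100·(0.992900+0.951000+0.933700))/(1+3/100) = 8957/10000 ≈ 0.895700
step 5 [2.5y] swap r/2=1154/46579: DF=(1 − 1154/46579·(0.992900+0.951000+0.933700+0.895700))/(1+1154/46579) = 4423/5000 ≈ 0.884600
step 6 [3y] swap r/2=1175/55404: DF=(1 − 1175/55404·(0.992900+0.951000+0.933700+0.895700+0.884600))/(1+1175/55404) = 353/400 ≈ 0.882500
step 7 [3.5y] bond c/2=13/800: DF=(3756027/4000000 − 13/800·(0.992900+0.951000+0.933700+0.895700+0.884600+0.882500))/(1+13/800) = 4177/5000 ≈ 0.835400
step 8 [4y] zero: DF = P = 987/1250 ≈ 0.789600

1 1/2 9929/10000
2 1 951/1000
3 3/2 9337/10000
4 2 8957/10000
5 5/2 4423/5000
6 3 353/400
7 7/2 4177/5000
8 4 987/1250
s(1y) = (1/(951/1000) − 1)/(1) = 49/951 ≈ 5.1525%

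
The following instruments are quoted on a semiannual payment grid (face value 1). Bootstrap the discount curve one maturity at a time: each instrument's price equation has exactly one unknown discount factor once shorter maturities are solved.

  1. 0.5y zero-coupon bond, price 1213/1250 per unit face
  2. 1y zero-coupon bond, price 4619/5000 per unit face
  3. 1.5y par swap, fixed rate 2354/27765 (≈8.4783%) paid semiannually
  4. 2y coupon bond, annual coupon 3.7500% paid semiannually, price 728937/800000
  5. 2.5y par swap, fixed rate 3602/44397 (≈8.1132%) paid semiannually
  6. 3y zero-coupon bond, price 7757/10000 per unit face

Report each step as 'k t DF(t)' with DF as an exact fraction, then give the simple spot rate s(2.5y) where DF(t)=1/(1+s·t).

1 1/2 1213/1250
2 1 4619/5000
3 3/2 8823/10000
4 2 8433/10000
5 5/2 8199/10000
6 3 7757/10000
s(2.5y) = (1/(8199/10000) − 1)/(5/2) = 3602/40995 ≈ 8.7864%

step 1 [0.5y] zero: DF = P = 1213/1250 ≈ 0.970400
step 2 [1y] zero: DF = P = 4619/5000 ≈ 0.923800
step 3 [1.5y] swap r/2=1177/27765: DF=(1 − 1177/27765·(0.970400+0.923800))/(1+1177/27765) = 8823/10000 ≈ 0.882300
step 4 [2y] bond c/2=3/160: DF=(728937/800000 − 3/160·(0.970400+0.923800+0.882300))/(1+3/160) = 8433/10000 ≈ 0.843300
step 5 [2.5y] swap r/2=1801/44397: DF=(1 − 1801/44397·(0.970400+0.923800+0.882300+0.843300))/(1+1801/44397) = 8199/10000 ≈ 0.819900
step 6 [3y] zero: DF = P = 7757/10000 ≈ 0.775700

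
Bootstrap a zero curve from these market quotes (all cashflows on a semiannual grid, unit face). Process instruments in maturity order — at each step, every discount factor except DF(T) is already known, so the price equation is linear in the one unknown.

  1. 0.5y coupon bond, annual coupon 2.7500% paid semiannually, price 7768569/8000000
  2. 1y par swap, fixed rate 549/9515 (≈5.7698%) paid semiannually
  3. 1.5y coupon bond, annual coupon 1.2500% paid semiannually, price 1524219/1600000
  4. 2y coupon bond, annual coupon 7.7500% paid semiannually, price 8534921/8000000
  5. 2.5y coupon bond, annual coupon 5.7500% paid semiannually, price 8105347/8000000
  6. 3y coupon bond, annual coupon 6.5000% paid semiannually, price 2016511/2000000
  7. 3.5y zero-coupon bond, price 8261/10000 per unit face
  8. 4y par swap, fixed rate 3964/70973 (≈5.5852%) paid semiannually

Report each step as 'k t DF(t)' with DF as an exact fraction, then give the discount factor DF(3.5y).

step 1 [0.5y] bond c/2=11/800: DF=(7768569/8000000 − 11/800·(0))/(1+11/800) = 9579/10000 ≈ 0.957900
step 2 [1y] swap r/2=549/19030: DF=(1 − 549/19030·(0.957900))/(1+549/19030) = 9451/10000 ≈ 0.945100
step 3 [1.5y] bond c/2=1/160: DF=(1524219/1600000 − 1/160·(0.957900+0.945100))/(1+1/160) = 9349/10000 ≈ 0.934900
step 4 [2y] bond c/2=31/800: DF=(8534921/8000000 − 31/800·(0.957900+0.945100+0.934900))/(1+31/800) = 2303/2500 ≈ 0.921200
step 5 [2.5y] bond c/2=23/800: DF=(8105347/8000000 − 23/800·(0.957900+0.945100+0.934900+0.921200))/(1+23/800) = 4399/5000 ≈ 0.879800
step 6 [3y] bond c/2=13/400: DF=(2016511/2000000 − 13/400·(0.957900+0.945100+0.934900+0.921200+0.879800))/(1+13/400) = 1661/2000 ≈ 0.830500
step 7 [3.5y] zero: DF = P = 8261/10000 ≈ 0.826100
step 8 [4y] swap r/2=1982/70973: DF=(1 − 1982/70973·(0.957900+0.945100+0.934900+0.921200+0.879800+0.830500+0.826100))/(1+1982/70973) = 4009/5000 ≈ 0.801800

1 1/2 9579/10000
2 1 9451/10000
3 3/2 9349/10000
4 2 2303/2500
5 5/2 4399/5000
6 3 1661/2000
7 7/2 8261/10000
8 4 4009/5000
DF(3.5y) = 8261/10000 ≈ 0.826100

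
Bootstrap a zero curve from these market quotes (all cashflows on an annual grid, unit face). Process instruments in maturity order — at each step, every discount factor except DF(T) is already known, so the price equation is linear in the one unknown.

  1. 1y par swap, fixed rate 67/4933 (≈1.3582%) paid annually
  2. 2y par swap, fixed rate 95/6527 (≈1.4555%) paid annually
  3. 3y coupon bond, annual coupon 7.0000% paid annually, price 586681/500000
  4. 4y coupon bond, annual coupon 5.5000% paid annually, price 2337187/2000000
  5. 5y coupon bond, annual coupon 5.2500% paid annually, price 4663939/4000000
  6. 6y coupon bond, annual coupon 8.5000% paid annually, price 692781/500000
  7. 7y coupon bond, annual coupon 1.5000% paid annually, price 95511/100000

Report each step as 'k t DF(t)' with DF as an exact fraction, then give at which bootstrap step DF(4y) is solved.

step 1 [1y] swap r/1=67/4933: DF=(1 − 67/4933·(0))/(1+67/4933) = 4933/5000 ≈ 0.986600
step 2 [2y] swap r/1=95/6527: DF=(1 − 95/6527·(0.986600))/(1+95/6527) = 1943/2000 ≈ 0.971500
step 3 [3y] bond c/1=7/100: DF=(586681/500000 − 7/100·(0.986600+0.971500))/(1+7/100) = 1937/2000 ≈ 0.968500
step 4 [4y] bond c/1=11/200: DF=(2337187/2000000 − 11/200·(0.986600+0.971500+0.968500))/(1+11/200) = 9551/10000 ≈ 0.955100
step 5 [5y] bond c/1=21/400: DF=(4663939/4000000 − 21/400·(0.986600+0.971500+0.968500+0.955100))/(1+21/400) = 4571/5000 ≈ 0.914200
step 6 [6y] bond c/1=17/200: DF=(692781/500000 − 17/200·(0.986600+0.971500+0.968500+0.955100+0.914200))/(1+17/200) = 9013/10000 ≈ 0.901300
step 7 [7y] bond c/1=3/200: DF=(95511/100000 − 3/200·(0.986600+0.971500+0.968500+0.955100+0.914200+0.901300))/(1+3/200) = 1071/1250 ≈ 0.856800

1 1 4933/5000
2 2 1943/2000
3 3 1937/2000
4 4 9551/10000
5 5 4571/5000
6 6 9013/10000
7 7 1071/1250
DF(4y) is solved at step 4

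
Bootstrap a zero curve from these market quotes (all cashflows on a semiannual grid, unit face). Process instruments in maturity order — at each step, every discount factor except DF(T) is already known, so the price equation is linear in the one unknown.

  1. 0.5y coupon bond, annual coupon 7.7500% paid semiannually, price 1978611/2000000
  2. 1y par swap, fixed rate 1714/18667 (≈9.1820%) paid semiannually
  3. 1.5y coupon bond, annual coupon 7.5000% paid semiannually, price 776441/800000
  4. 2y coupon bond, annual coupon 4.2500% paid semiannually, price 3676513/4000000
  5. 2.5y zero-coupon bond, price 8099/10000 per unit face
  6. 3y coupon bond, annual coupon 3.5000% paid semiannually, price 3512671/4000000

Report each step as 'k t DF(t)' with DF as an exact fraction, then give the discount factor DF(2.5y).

1 1/2 2381/2500
2 1 9143/10000
3 3/2 217/250
4 2 8431/10000
5 5/2 8099/10000
6 3 1969/2500
DF(2.5y) = 8099/10000 ≈ 0.809900

step 1 [0.5y] bond c/2=31/800: DF=(1978611/2000000 − 31/800·(0))/(1+31/800) = 2381/2500 ≈ 0.952400
step 2 [1y] swap r/2=857/18667: DF=(1 − 857/18667·(0.952400))/(1+857/18667) = 9143/10000 ≈ 0.914300
step 3 [1.5y] bond c/2=3/80: DF=(776441/800000 − 3/80·(0.952400+0.914300))/(1+3/80) = 217/250 ≈ 0.868000
step 4 [2y] bond c/2=17/800: DF=(3676513/4000000 − 17/800·(0.952400+0.914300+0.868000))/(1+17/800) = 8431/10000 ≈ 0.843100
step 5 [2.5y] zero: DF = P = 8099/10000 ≈ 0.809900
step 6 [3y] bond c/2=7/400: DF=(3512671/4000000 − 7/400·(0.952400+0.914300+0.868000+0.843100+0.809900))/(1+7/400) = 1969/2500 ≈ 0.787600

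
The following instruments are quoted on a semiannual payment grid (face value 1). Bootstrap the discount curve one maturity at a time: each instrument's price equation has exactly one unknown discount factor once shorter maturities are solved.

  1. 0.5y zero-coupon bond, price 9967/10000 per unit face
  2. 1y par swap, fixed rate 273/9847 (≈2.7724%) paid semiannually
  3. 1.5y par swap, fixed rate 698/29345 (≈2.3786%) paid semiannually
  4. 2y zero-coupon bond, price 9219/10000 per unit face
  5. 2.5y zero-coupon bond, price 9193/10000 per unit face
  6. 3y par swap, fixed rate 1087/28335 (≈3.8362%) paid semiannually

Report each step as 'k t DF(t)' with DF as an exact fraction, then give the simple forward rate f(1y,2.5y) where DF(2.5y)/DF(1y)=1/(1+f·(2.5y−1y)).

1 1/2 9967/10000
2 1 9727/10000
3 3/2 9651/10000
4 2 9219/10000
5 5/2 9193/10000
6 3 8913/10000
f(1y,2.5y) = ((9727/10000)/(9193/10000) − 1)/(3/2) = 356/9193 ≈ 3.8725%

step 1 [0.5y] zero: DF = P = 9967/10000 ≈ 0.996700
step 2 [1y] swap r/2=273/19694: DF=(1 − 273/19694·(0.996700))/(1+273/19694) = 9727/10000 ≈ 0.972700
step 3 [1.5y] swap r/2=349/29345: DF=(1 − 349/29345·(0.996700+0.972700))/(1+349/29345) = 9651/10000 ≈ 0.965100
step 4 [2y] zero: DF = P = 9219/10000 ≈ 0.921900
step 5 [2.5y] zero: DF = P = 9193/10000 ≈ 0.919300
step 6 [3y] swap r/2=1087/56670: DF=(1 − 1087/56670·(0.996700+0.972700+0.965100+0.921900+0.919300))/(1+1087/56670) = 8913/10000 ≈ 0.891300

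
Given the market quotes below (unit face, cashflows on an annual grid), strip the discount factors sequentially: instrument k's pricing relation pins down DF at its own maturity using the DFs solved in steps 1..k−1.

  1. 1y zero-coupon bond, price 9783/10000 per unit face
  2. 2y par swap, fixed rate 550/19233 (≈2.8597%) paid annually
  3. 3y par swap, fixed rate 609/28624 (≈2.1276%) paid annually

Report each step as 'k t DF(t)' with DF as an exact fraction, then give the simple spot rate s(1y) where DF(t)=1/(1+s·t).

step 1 [1y] zero: DF = P = 9783/10000 ≈ 0.978300
step 2 [2y] swap r/1=550/19233: DF=(1 − 550/19233·(0.978300))/(1+550/19233) = 189/200 ≈ 0.945000
step 3 [3y] swap r/1=609/28624: DF=(1 − 609/28624·(0.978300+0.945000))/(1+609/28624) = 9391/10000 ≈ 0.939100

1 1 9783/10000
2 2 189/200
3 3 9391/10000
s(1y) = (1/(9783/10000) − 1)/(1) = 217/9783 ≈ 2.2181%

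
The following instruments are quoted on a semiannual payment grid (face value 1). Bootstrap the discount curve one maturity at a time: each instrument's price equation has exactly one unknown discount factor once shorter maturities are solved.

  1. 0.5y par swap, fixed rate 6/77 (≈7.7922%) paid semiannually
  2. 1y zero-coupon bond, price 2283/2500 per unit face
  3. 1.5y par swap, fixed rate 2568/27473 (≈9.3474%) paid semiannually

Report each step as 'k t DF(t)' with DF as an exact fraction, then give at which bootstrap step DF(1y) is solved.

1 1/2 77/80
2 1 2283/2500
3 3/2 2179/2500
DF(1y) is solved at step 2

step 1 [0.5y] swap r/2=3/77: DF=(1 − 3/77·(0))/(1+3/77) = 77/80 ≈ 0.962500
step 2 [1y] zero: DF = P = 2283/2500 ≈ 0.913200
step 3 [1.5y] swap r/2=1284/27473: DF=(1 − 1284/27473·(0.962500+0.913200))/(1+1284/27473) = 2179/2500 ≈ 0.871600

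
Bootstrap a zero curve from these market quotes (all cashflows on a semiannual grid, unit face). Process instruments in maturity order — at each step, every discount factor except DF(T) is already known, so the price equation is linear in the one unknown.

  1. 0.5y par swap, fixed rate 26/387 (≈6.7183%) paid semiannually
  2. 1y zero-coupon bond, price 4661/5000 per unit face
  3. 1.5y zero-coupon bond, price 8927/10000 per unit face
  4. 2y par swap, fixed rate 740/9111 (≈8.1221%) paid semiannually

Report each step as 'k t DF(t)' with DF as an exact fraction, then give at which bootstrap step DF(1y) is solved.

step 1 [0.5y] swap r/2=13/387: DF=(1 − 13/387·(0))/(1+13/387) = 387/400 ≈ 0.967500
step 2 [1y] zero: DF = P = 4661/5000 ≈ 0.932200
step 3 [1.5y] zero: DF = P = 8927/10000 ≈ 0.892700
step 4 [2y] swap r/2=370/9111: DF=(1 − 370/9111·(0.967500+0.932200+0.892700))/(1+370/9111) = 213/250 ≈ 0.852000

1 1/2 387/400
2 1 4661/5000
3 3/2 8927/10000
4 2 213/250
DF(1y) is solved at step 2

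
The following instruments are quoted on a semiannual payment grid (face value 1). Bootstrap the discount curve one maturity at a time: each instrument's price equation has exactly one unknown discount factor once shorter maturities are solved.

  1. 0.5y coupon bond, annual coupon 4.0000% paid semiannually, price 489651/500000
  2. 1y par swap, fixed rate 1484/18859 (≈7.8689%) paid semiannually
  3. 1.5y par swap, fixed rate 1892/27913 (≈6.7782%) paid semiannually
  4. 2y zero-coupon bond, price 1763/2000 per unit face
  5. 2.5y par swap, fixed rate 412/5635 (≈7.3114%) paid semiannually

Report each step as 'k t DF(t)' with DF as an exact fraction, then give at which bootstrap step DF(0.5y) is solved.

step 1 [0.5y] bond c/2=1/50: DF=(489651/500000 − 1/50·(0))/(1+1/50) = 9601/10000 ≈ 0.960100
step 2 [1y] swap r/2=742/18859: DF=(1 − 742/18859·(0.960100))/(1+742/18859) = 4629/5000 ≈ 0.925800
step 3 [1.5y] swap r/2=946/27913: DF=(1 − 946/27913·(0.960100+0.925800))/(1+946/27913) = 4527/5000 ≈ 0.905400
step 4 [2y] zero: DF = P = 1763/2000 ≈ 0.881500
step 5 [2.5y] swap r/2=206/5635: DF=(1 − 206/5635·(0.960100+0.925800+0.905400+0.881500))/(1+206/5635) = 522/625 ≈ 0.835200

1 1/2 9601/10000
2 1 4629/5000
3 3/2 4527/5000
4 2 1763/2000
5 5/2 522/625
DF(0.5y) is solved at step 1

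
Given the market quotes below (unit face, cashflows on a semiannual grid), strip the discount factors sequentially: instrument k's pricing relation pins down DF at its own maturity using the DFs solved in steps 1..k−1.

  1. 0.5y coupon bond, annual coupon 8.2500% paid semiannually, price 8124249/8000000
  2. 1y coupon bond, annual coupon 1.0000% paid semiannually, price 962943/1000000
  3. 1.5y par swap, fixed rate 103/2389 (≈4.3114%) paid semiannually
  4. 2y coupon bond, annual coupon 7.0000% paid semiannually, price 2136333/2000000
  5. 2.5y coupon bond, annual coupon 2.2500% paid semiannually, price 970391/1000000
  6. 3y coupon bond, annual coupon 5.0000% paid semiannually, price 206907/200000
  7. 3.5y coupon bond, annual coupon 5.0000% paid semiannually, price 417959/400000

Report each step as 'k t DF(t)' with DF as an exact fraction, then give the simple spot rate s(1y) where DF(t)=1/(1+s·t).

1 1/2 9753/10000
2 1 9533/10000
3 3/2 4691/5000
4 2 9351/10000
5 5/2 9173/10000
6 3 4471/5000
7 7/2 353/400
s(1y) = (1/(9533/10000) − 1)/(1) = 467/9533 ≈ 4.8988%

step 1 [0.5y] bond c/2=33/800: DF=(8124249/8000000 − 33/800·(0))/(1+33/800) = 9753/10000 ≈ 0.975300
step 2 [1y] bond c/2=1/200: DF=(962943/1000000 − 1/200·(0.975300))/(1+1/200) = 9533/10000 ≈ 0.953300
step 3 [1.5y] swap r/2=103/4778: DF=(1 − 103/4778·(0.975300+0.953300))/(1+103/4778) = 4691/5000 ≈ 0.938200
step 4 [2y] bond c/2=7/200: DF=(2136333/2000000 − 7/200·(0.975300+0.953300+0.938200))/(1+7/200) = 9351/10000 ≈ 0.935100
step 5 [2.5y] bond c/2=9/800: DF=(970391/1000000 − 9/800·(0.975300+0.953300+0.938200+0.935100))/(1+9/800) = 9173/10000 ≈ 0.917300
step 6 [3y] bond c/2=1/40: DF=(206907/200000 − 1/40·(0.975300+0.953300+0.938200+0.935100+0.917300))/(1+1/40) = 4471/5000 ≈ 0.894200
step 7 [3.5y] bond c/2=1/40: DF=(417959/400000 − 1/40·(0.975300+0.953300+0.938200+0.935100+0.917300+0.894200))/(1+1/40) = 353/400 ≈ 0.882500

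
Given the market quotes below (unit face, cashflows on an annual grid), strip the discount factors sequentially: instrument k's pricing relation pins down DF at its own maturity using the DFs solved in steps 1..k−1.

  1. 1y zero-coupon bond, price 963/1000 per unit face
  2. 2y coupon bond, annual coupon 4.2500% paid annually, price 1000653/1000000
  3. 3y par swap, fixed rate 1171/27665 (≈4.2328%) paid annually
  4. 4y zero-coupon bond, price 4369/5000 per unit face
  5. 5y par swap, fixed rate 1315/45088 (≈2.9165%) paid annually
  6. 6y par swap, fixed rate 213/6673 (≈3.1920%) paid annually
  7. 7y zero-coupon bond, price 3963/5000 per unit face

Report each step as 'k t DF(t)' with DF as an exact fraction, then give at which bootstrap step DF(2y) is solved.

step 1 [1y] zero: DF = P = 963/1000 ≈ 0.963000
step 2 [2y] bond c/1=17/400: DF=(1000653/1000000 − 17/400·(0.963000))/(1+17/400) = 4603/5000 ≈ 0.920600
step 3 [3y] swap r/1=1171/27665: DF=(1 − 1171/27665·(0.963000+0.920600))/(1+1171/27665) = 8829/10000 ≈ 0.882900
step 4 [4y] zero: DF = P = 4369/5000 ≈ 0.873800
step 5 [5y] swap r/1=1315/45088: DF=(1 − 1315/45088·(0.963000+0.920600+0.882900+0.873800))/(1+1315/45088) = 1737/2000 ≈ 0.868500
step 6 [6y] swap r/1=213/6673: DF=(1 − 213/6673·(0.963000+0.920600+0.882900+0.873800+0.868500))/(1+213/6673) = 1037/1250 ≈ 0.829600
step 7 [7y] zero: DF = P = 3963/5000 ≈ 0.792600

1 1 963/1000
2 2 4603/5000
3 3 8829/10000
4 4 4369/5000
5 5 1737/2000
6 6 1037/1250
7 7 3963/5000
DF(2y) is solved at step 2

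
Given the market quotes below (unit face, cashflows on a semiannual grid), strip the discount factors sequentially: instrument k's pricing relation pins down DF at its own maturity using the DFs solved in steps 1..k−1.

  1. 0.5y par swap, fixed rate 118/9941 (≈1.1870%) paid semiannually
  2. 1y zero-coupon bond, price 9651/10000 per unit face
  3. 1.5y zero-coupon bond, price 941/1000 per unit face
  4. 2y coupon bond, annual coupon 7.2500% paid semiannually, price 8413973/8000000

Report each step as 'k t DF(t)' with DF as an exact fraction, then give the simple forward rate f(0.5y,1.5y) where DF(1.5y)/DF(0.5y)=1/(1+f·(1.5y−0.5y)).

step 1 [0.5y] swap r/2=59/9941: DF=(1 − 59/9941·(0))/(1+59/9941) = 9941/10000 ≈ 0.994100
step 2 [1y] zero: DF = P = 9651/10000 ≈ 0.965100
step 3 [1.5y] zero: DF = P = 941/1000 ≈ 0.941000
step 4 [2y] bond c/2=29/800: DF=(8413973/8000000 − 29/800·(0.994100+0.965100+0.941000))/(1+29/800) = 1827/2000 ≈ 0.913500

1 1/2 9941/10000
2 1 9651/10000
3 3/2 941/1000
4 2 1827/2000
f(0.5y,1.5y) = ((9941/10000)/(941/1000) − 1)/(1) = 531/9410 ≈ 5.6429%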